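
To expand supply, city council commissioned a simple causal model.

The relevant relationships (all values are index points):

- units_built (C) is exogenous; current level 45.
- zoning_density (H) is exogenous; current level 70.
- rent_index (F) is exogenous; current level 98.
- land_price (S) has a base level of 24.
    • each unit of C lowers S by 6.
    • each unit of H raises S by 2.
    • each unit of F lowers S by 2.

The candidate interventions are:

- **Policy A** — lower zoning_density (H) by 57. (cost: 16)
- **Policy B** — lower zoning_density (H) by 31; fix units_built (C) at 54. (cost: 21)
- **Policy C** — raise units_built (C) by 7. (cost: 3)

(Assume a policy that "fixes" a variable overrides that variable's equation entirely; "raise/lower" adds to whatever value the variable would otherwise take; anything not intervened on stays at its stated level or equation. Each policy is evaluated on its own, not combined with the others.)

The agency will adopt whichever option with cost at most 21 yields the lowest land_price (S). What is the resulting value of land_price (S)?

-418

Policy A (H − 57):
  C = 45
  H = 70 − 57 = 13
  F = 98
  S = 24 − 6·45 + 2·13 − 2·98 = -416
Policy B (H − 31, C := 54):
  C = 54
  H = 70 − 31 = 39
  F = 98
  S = 24 − 6·54 + 2·39 − 2·98 = -418
Policy C (C + 7):
  C = 45 + 7 = 52
  H = 70
  F = 98
  S = 24 − 6·52 + 2·70 − 2·98 = -344
Comparing — Policy A: S=-416, Policy B: S=-418, Policy C: S=-344. Lowest is -418 (Policy B).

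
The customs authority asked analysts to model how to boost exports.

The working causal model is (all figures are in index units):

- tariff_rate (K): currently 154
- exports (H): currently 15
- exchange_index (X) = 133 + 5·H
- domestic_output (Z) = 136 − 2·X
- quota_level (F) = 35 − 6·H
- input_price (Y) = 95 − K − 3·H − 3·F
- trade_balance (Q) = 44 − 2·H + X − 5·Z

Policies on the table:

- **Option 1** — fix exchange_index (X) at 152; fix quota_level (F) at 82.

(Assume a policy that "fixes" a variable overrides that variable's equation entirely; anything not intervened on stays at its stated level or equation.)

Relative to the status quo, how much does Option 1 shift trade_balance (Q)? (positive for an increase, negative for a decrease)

-616

Baseline:
  H = 15
  X = 133 + 5·15 = 208
  Z = 136 − 2·208 = -280
  Q = 44 − 2·15 + 208 − 5·(-280) = 1622
Option 1 (X := 152, F := 82):
  H = 15
  X = 152
  Z = 136 − 2·152 = -168
  Q = 44 − 2·15 + 152 − 5·(-168) = 1006
Change in Q: 1006 − 1622 = -616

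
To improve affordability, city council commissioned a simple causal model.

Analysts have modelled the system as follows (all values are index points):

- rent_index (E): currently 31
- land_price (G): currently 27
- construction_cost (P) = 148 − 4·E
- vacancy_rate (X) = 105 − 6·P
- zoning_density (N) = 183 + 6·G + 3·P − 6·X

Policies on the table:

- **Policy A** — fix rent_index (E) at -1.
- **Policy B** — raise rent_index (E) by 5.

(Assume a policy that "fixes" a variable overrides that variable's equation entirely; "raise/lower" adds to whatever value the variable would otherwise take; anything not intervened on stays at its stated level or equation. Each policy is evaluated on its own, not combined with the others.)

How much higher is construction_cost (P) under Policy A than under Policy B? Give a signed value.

148

Policy A (E := -1):
  E = -1
  P = 148 − 4·(-1) = 152
Policy B (E + 5):
  E = 31 + 5 = 36
  P = 148 − 4·36 = 4
P: 152 − 4 = 148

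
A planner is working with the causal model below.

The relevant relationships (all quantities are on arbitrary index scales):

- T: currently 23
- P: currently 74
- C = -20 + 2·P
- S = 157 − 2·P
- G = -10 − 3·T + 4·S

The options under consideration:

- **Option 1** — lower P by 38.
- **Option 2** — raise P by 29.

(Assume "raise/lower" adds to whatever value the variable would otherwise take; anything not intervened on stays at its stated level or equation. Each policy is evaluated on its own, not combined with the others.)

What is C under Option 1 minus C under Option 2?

Option 1 (P − 38):
  P = 74 − 38 = 36
  C = -20 + 2·36 = 52
Option 2 (P + 29):
  P = 74 + 29 = 103
  C = -20 + 2·103 = 186
C: 52 − 186 = -134

-134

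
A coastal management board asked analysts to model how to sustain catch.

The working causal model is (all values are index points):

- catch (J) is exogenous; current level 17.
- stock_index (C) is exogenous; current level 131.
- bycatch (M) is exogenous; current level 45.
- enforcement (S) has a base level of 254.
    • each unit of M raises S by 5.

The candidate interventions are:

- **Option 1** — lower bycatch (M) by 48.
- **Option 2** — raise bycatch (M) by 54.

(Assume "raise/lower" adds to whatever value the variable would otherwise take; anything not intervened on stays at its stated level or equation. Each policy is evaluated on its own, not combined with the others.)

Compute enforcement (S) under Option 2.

Option 2 (M + 54):
  M = 45 + 54 = 99
  S = 254 + 5·99 = 749

749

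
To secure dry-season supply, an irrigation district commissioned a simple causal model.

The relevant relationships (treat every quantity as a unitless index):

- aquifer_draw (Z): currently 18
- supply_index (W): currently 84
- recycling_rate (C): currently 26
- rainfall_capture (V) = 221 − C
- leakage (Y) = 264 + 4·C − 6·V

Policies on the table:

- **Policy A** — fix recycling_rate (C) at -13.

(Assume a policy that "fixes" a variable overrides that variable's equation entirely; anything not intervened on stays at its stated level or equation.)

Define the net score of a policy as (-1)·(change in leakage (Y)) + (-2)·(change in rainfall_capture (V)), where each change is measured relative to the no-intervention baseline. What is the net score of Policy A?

312

Baseline:
  C = 26
  V = 221 − 26 = 195
  Y = 264 + 4·26 − 6·195 = -802
Policy A (C := -13):
  C = -13
  V = 221 − (-13) = 234
  Y = 264 + 4·(-13) − 6·234 = -1192
ΔY = -1192 − (-802) = -390; ΔV = 234 − 195 = 39
Score = (-1)·(-390) + (-2)·39 = 312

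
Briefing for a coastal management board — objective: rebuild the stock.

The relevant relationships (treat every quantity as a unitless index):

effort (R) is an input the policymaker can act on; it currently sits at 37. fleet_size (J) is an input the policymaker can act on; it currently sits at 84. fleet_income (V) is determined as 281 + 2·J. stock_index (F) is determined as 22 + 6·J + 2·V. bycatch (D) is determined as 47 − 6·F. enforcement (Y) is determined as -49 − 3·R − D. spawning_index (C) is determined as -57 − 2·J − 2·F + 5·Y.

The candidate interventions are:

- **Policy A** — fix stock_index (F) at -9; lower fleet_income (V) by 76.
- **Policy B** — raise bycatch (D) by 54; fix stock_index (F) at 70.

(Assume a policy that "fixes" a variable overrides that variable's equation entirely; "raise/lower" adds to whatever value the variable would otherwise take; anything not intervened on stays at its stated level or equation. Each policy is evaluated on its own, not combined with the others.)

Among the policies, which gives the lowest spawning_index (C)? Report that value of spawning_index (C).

-1512

Policy A (F := -9, V − 76):
  R = 37
  J = 84
  V = 281 + 2·84 (−76 from intervention) = 373
  F = -9
  D = 47 − 6·(-9) = 101
  Y = -49 − 3·37 − 101 = -261
  C = -57 − 2·84 − 2·(-9) + 5·(-261) = -1512
Policy B (D + 54, F := 70):
  R = 37
  J = 84
  V = 281 + 2·84 = 449
  F = 70
  D = 47 − 6·70 (+54 from intervention) = -319
  Y = -49 − 3·37 − (-319) = 159
  C = -57 − 2·84 − 2·70 + 5·159 = 430
Comparing — Policy A: C=-1512, Policy B: C=430. Lowest is -1512 (Policy A).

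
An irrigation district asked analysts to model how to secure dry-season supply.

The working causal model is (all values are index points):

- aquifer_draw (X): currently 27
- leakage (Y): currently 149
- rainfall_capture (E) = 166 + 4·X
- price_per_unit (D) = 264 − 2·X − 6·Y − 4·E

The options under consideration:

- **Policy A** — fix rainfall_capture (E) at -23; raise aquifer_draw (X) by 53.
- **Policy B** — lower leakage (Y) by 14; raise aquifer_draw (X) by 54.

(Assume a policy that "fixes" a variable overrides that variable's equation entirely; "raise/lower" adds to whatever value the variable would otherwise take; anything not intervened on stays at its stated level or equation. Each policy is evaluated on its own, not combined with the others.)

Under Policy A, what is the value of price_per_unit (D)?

Policy A (E := -23, X + 53):
  X = 27 + 53 = 80
  Y = 149
  E = -23
  D = 264 − 2·80 − 6·149 − 4·(-23) = -698

-698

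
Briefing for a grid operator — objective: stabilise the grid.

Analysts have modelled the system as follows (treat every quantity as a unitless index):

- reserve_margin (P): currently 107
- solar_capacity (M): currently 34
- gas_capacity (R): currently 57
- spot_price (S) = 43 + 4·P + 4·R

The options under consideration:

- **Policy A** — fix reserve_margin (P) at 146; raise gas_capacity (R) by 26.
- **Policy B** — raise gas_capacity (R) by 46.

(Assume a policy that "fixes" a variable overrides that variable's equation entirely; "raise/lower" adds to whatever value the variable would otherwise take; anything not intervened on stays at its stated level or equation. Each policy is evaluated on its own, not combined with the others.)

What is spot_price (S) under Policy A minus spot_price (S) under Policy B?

Policy A (P := 146, R + 26):
  P = 146
  R = 57 + 26 = 83
  S = 43 + 4·146 + 4·83 = 959
Policy B (R + 46):
  P = 107
  R = 57 + 46 = 103
  S = 43 + 4·107 + 4·103 = 883
S: 959 − 883 = 76

76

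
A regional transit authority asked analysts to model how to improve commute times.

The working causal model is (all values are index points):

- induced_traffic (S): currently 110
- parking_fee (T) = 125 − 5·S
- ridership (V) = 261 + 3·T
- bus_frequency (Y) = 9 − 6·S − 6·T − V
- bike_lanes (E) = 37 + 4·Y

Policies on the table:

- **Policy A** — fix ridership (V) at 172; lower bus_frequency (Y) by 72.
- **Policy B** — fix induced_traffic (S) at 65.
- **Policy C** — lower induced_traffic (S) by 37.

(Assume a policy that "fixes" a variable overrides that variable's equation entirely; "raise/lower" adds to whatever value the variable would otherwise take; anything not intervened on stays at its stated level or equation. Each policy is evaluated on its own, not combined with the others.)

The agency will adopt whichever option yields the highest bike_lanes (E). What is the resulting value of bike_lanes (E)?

Policy A (V := 172, Y − 72):
  S = 110
  T = 125 − 5·110 = -425
  V = 172
  Y = 9 − 6·110 − 6·(-425) − 172 (−72 from intervention) = 1655
  E = 37 + 4·1655 = 6657
Policy B (S := 65):
  S = 65
  T = 125 − 5·65 = -200
  V = 261 + 3·(-200) = -339
  Y = 9 − 6·65 − 6·(-200) − (-339) = 1158
  E = 37 + 4·1158 = 4669
Policy C (S − 37):
  S = 110 − 37 = 73
  T = 125 − 5·73 = -240
  V = 261 + 3·(-240) = -459
  Y = 9 − 6·73 − 6·(-240) − (-459) = 1470
  E = 37 + 4·1470 = 5917
Comparing — Policy A: E=6657, Policy B: E=4669, Policy C: E=5917. Highest is 6657 (Policy A).

6657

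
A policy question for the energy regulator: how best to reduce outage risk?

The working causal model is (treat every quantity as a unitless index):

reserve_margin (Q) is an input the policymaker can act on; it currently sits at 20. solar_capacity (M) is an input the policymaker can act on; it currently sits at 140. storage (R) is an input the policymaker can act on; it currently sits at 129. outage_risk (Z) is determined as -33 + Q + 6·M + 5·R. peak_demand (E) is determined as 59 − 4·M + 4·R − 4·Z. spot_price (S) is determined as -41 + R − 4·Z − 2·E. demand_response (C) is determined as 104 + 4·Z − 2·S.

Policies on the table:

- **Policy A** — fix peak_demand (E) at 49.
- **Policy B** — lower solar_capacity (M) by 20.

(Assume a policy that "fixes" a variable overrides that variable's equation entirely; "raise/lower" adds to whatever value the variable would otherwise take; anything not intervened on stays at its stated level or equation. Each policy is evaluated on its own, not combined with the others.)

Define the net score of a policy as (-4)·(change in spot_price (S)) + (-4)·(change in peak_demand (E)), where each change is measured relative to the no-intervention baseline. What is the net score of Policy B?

Baseline:
  Q = 20
  M = 140
  R = 129
  Z = -33 + 20 + 6·140 + 5·129 = 1472
  E = 59 − 4·140 + 4·129 − 4·1472 = -5873
  S = -41 + 129 − 4·1472 − 2·(-5873) = 5946
Policy B (M − 20):
  Q = 20
  M = 140 − 20 = 120
  R = 129
  Z = -33 + 20 + 6·120 + 5·129 = 1352
  E = 59 − 4·120 + 4·129 − 4·1352 = -5313
  S = -41 + 129 − 4·1352 − 2·(-5313) = 5306
ΔS = 5306 − 5946 = -640; ΔE = -5313 − (-5873) = 560
Score = (-4)·(-640) + (-4)·560 = 320

320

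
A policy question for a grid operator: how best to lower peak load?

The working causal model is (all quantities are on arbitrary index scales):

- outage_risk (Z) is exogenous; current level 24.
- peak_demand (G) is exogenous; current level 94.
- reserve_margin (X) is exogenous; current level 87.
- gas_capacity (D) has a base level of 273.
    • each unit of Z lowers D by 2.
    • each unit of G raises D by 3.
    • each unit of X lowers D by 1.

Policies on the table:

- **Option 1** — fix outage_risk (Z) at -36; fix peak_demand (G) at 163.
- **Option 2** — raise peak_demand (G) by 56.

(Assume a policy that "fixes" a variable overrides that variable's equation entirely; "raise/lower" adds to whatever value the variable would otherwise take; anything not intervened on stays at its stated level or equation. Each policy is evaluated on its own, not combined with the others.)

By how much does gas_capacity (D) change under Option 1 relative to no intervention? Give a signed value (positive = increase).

327

Baseline:
  Z = 24
  G = 94
  X = 87
  D = 273 − 2·24 + 3·94 − 87 = 420
Option 1 (Z := -36, G := 163):
  Z = -36
  G = 163
  X = 87
  D = 273 − 2·(-36) + 3·163 − 87 = 747
Change in D: 747 − 420 = 327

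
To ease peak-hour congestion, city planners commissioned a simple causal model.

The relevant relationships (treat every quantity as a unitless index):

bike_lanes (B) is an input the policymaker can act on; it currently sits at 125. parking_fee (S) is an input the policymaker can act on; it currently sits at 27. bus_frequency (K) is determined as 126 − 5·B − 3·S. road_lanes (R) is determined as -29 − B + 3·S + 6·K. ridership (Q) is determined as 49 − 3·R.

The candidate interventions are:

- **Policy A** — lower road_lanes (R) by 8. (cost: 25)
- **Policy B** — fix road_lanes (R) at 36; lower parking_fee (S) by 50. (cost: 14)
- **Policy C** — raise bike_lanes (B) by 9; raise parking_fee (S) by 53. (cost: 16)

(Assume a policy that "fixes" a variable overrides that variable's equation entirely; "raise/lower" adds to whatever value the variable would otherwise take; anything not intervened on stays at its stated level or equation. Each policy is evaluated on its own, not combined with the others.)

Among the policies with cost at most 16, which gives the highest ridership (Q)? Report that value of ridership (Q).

13930

Policy B (R := 36, S − 50):
  B = 125
  S = 27 − 50 = -23
  K = 126 − 5·125 − 3·(-23) = -430
  R = 36
  Q = 49 − 3·36 = -59
Policy C (B + 9, S + 53):
  B = 125 + 9 = 134
  S = 27 + 53 = 80
  K = 126 − 5·134 − 3·80 = -784
  R = -29 − 134 + 3·80 + 6·(-784) = -4627
  Q = 49 − 3·(-4627) = 13930
Comparing — Policy B: Q=-59, Policy C: Q=13930. Highest is 13930 (Policy C).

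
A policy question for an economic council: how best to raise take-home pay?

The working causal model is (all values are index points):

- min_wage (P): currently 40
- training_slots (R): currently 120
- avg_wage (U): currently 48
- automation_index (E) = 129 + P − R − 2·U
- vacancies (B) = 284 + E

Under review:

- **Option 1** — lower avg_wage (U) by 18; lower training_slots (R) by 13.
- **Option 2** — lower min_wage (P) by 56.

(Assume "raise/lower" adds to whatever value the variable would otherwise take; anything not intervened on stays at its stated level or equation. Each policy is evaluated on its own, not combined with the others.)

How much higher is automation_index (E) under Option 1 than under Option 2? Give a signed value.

Option 1 (U − 18, R − 13):
  P = 40
  R = 120 − 13 = 107
  U = 48 − 18 = 30
  E = 129 + 40 − 107 − 2·30 = 2
Option 2 (P − 56):
  P = 40 − 56 = -16
  R = 120
  U = 48
  E = 129 + (-16) − 120 − 2·48 = -103
E: 2 − (-103) = 105

105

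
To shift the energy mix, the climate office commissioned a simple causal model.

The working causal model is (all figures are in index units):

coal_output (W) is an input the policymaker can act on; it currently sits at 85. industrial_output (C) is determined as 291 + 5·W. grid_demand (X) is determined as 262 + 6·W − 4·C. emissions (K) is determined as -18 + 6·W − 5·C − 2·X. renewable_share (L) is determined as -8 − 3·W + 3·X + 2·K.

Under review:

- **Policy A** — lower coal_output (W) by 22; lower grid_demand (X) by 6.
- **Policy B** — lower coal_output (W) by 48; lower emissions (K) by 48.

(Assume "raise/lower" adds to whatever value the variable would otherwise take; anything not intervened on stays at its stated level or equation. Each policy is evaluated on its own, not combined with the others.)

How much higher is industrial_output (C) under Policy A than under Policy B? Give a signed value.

Policy A (W − 22, X − 6):
  W = 85 − 22 = 63
  C = 291 + 5·63 = 606
Policy B (W − 48, K − 48):
  W = 85 − 48 = 37
  C = 291 + 5·37 = 476
C: 606 − 476 = 130

130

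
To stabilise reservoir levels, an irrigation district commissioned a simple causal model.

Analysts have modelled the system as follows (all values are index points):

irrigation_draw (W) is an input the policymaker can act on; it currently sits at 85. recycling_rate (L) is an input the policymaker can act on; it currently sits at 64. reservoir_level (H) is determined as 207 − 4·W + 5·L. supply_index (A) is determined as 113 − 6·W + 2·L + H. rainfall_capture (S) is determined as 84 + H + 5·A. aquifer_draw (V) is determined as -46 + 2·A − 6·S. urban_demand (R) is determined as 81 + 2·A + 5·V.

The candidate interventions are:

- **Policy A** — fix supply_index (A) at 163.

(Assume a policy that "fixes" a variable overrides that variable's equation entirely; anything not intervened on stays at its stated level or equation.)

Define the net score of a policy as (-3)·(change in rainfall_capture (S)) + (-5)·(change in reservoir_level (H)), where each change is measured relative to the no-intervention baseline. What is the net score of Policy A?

-3675

Baseline:
  W = 85
  L = 64
  H = 207 − 4·85 + 5·64 = 187
  A = 113 − 6·85 + 2·64 + 187 = -82
  S = 84 + 187 + 5·(-82) = -139
Policy A (A := 163):
  W = 85
  L = 64
  H = 207 − 4·85 + 5·64 = 187
  A = 163
  S = 84 + 187 + 5·163 = 1086
ΔS = 1086 − (-139) = 1225; ΔH = 187 − 187 = 0
Score = (-3)·1225 + (-5)·0 = -3675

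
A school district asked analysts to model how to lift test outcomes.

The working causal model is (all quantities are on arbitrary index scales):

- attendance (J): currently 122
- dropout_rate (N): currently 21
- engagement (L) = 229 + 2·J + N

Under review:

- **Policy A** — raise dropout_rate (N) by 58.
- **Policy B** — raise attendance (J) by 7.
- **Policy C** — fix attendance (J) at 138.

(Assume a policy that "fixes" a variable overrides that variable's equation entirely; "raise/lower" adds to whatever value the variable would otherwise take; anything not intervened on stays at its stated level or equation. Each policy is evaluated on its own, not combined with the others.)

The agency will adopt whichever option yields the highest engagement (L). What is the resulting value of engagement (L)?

Policy A (N + 58):
  J = 122
  N = 21 + 58 = 79
  L = 229 + 2·122 + 79 = 552
Policy B (J + 7):
  J = 122 + 7 = 129
  N = 21
  L = 229 + 2·129 + 21 = 508
Policy C (J := 138):
  J = 138
  N = 21
  L = 229 + 2·138 + 21 = 526
Comparing — Policy A: L=552, Policy B: L=508, Policy C: L=526. Highest is 552 (Policy A).

552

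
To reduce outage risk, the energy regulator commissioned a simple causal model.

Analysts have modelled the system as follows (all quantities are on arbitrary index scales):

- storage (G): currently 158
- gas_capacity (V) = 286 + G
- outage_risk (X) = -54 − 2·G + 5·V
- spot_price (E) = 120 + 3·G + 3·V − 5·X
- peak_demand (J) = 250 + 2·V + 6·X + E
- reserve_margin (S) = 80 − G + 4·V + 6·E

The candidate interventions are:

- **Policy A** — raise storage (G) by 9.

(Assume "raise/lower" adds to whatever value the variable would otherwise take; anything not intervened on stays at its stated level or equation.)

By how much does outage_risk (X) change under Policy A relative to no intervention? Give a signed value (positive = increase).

27

Baseline:
  G = 158
  V = 286 + 158 = 444
  X = -54 − 2·158 + 5·444 = 1850
Policy A (G + 9):
  G = 158 + 9 = 167
  V = 286 + 167 = 453
  X = -54 − 2·167 + 5·453 = 1877
Change in X: 1877 − 1850 = 27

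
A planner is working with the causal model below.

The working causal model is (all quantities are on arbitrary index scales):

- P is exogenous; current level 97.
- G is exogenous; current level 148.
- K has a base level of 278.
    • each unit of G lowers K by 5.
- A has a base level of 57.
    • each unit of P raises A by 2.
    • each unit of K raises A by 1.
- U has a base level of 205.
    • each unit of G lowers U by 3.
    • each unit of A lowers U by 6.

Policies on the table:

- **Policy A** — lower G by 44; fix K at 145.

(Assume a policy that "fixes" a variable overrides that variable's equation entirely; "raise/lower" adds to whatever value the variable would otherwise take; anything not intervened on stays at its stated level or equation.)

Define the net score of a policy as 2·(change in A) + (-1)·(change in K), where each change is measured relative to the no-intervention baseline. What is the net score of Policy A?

Baseline:
  P = 97
  G = 148
  K = 278 − 5·148 = -462
  A = 57 + 2·97 + (-462) = -211
Policy A (G − 44, K := 145):
  P = 97
  G = 148 − 44 = 104
  K = 145
  A = 57 + 2·97 + 145 = 396
ΔA = 396 − (-211) = 607; ΔK = 145 − (-462) = 607
Score = 2·607 + (-1)·607 = 607

607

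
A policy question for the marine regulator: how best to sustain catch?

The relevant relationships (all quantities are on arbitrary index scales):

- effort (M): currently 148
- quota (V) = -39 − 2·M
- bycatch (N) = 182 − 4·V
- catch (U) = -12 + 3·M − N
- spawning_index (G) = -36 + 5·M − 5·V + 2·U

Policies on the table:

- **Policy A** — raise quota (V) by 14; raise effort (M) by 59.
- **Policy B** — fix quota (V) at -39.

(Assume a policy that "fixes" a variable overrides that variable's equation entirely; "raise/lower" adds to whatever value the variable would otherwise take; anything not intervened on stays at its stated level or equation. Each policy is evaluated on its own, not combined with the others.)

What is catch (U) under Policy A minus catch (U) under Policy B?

Policy A (V + 14, M + 59):
  M = 148 + 59 = 207
  V = -39 − 2·207 (+14 from intervention) = -439
  N = 182 − 4·(-439) = 1938
  U = -12 + 3·207 − 1938 = -1329
Policy B (V := -39):
  M = 148
  V = -39
  N = 182 − 4·(-39) = 338
  U = -12 + 3·148 − 338 = 94
U: -1329 − 94 = -1423

-1423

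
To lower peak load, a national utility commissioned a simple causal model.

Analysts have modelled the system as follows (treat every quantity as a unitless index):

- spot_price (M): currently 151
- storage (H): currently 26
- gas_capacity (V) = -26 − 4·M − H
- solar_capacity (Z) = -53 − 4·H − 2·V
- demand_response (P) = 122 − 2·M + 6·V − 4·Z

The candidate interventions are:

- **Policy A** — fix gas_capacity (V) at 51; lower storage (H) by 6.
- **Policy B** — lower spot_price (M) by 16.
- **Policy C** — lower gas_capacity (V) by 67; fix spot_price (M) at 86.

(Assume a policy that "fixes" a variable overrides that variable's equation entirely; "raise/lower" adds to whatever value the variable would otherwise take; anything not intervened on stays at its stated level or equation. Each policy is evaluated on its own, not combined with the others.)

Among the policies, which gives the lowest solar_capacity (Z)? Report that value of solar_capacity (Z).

-235

Policy A (V := 51, H − 6):
  M = 151
  H = 26 − 6 = 20
  V = 51
  Z = -53 − 4·20 − 2·51 = -235
Policy B (M − 16):
  M = 151 − 16 = 135
  H = 26
  V = -26 − 4·135 − 26 = -592
  Z = -53 − 4·26 − 2·(-592) = 1027
Policy C (V − 67, M := 86):
  M = 86
  H = 26
  V = -26 − 4·86 − 26 (−67 from intervention) = -463
  Z = -53 − 4·26 − 2·(-463) = 769
Comparing — Policy A: Z=-235, Policy B: Z=1027, Policy C: Z=769. Lowest is -235 (Policy A).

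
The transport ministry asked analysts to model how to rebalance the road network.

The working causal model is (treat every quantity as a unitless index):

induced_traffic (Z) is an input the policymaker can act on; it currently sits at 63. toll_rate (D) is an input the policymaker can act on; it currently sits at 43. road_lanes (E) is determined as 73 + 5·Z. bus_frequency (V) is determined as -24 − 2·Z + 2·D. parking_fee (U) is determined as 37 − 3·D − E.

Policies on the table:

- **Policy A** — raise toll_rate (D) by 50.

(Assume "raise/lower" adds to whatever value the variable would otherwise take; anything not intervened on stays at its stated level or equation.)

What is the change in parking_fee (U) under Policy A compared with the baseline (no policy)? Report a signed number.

Baseline:
  Z = 63
  D = 43
  E = 73 + 5·63 = 388
  U = 37 − 3·43 − 388 = -480
Policy A (D + 50):
  Z = 63
  D = 43 + 50 = 93
  E = 73 + 5·63 = 388
  U = 37 − 3·93 − 388 = -630
Change in U: -630 − (-480) = -150

-150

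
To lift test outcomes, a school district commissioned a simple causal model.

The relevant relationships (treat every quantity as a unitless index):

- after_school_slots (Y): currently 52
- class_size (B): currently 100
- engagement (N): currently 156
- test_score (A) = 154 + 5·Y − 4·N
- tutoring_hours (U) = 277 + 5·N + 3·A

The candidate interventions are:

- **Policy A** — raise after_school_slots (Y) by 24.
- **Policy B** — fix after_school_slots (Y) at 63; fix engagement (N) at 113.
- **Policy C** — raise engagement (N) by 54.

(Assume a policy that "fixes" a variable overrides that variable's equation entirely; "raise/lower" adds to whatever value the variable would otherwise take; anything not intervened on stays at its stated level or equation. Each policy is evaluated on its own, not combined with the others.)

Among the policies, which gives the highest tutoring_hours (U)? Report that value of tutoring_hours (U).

Policy A (Y + 24):
  Y = 52 + 24 = 76
  N = 156
  A = 154 + 5·76 − 4·156 = -90
  U = 277 + 5·156 + 3·(-90) = 787
Policy B (Y := 63, N := 113):
  Y = 63
  N = 113
  A = 154 + 5·63 − 4·113 = 17
  U = 277 + 5·113 + 3·17 = 893
Policy C (N + 54):
  Y = 52
  N = 156 + 54 = 210
  A = 154 + 5·52 − 4·210 = -426
  U = 277 + 5·210 + 3·(-426) = 49
Comparing — Policy A: U=787, Policy B: U=893, Policy C: U=49. Highest is 893 (Policy B).

893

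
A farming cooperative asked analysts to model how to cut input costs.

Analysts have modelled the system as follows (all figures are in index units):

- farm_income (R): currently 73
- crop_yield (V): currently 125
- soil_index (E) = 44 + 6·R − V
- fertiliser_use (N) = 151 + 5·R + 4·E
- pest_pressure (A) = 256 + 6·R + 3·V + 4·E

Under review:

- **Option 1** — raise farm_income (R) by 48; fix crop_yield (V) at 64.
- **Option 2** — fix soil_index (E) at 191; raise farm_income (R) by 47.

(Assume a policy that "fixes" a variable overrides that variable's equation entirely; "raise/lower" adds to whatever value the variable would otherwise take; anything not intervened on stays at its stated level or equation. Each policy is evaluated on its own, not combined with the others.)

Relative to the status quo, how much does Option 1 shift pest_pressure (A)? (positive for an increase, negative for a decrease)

1501

Baseline:
  R = 73
  V = 125
  E = 44 + 6·73 − 125 = 357
  A = 256 + 6·73 + 3·125 + 4·357 = 2497
Option 1 (R + 48, V := 64):
  R = 73 + 48 = 121
  V = 64
  E = 44 + 6·121 − 64 = 706
  A = 256 + 6·121 + 3·64 + 4·706 = 3998
Change in A: 3998 − 2497 = 1501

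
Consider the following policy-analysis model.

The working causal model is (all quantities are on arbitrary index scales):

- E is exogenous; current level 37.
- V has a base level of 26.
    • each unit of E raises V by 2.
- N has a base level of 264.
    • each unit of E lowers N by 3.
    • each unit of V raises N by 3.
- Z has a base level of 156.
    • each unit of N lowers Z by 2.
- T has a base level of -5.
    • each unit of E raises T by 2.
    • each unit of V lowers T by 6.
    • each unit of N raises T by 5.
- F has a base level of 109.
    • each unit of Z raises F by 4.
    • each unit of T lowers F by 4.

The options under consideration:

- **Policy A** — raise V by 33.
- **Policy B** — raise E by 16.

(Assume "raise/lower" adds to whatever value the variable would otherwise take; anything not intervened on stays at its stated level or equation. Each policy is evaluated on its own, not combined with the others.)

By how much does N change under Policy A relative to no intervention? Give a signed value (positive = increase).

99

Baseline:
  E = 37
  V = 26 + 2·37 = 100
  N = 264 − 3·37 + 3·100 = 453
Policy A (V + 33):
  E = 37
  V = 26 + 2·37 (+33 from intervention) = 133
  N = 264 − 3·37 + 3·133 = 552
Change in N: 552 − 453 = 99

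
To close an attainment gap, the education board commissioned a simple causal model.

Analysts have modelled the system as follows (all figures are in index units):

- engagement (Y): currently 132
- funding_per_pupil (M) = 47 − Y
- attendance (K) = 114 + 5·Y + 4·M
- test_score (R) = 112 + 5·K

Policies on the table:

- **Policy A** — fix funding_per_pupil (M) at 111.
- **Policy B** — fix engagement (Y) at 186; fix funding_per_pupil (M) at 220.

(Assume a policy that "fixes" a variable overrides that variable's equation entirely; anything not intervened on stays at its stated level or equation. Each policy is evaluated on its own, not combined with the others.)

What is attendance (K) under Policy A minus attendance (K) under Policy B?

Policy A (M := 111):
  Y = 132
  M = 111
  K = 114 + 5·132 + 4·111 = 1218
Policy B (Y := 186, M := 220):
  Y = 186
  M = 220
  K = 114 + 5·186 + 4·220 = 1924
K: 1218 − 1924 = -706

-706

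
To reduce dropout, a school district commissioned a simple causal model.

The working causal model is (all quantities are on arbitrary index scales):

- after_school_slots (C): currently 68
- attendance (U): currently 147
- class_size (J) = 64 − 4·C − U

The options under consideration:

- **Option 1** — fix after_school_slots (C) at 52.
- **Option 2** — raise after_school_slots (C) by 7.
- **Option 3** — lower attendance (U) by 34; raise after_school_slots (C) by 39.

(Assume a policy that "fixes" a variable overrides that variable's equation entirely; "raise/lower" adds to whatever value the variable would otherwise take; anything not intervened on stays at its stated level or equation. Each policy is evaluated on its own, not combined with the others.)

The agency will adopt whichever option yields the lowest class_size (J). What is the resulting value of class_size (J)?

-477

Option 1 (C := 52):
  C = 52
  U = 147
  J = 64 − 4·52 − 147 = -291
Option 2 (C + 7):
  C = 68 + 7 = 75
  U = 147
  J = 64 − 4·75 − 147 = -383
Option 3 (U − 34, C + 39):
  C = 68 + 39 = 107
  U = 147 − 34 = 113
  J = 64 − 4·107 − 113 = -477
Comparing — Option 1: J=-291, Option 2: J=-383, Option 3: J=-477. Lowest is -477 (Option 3).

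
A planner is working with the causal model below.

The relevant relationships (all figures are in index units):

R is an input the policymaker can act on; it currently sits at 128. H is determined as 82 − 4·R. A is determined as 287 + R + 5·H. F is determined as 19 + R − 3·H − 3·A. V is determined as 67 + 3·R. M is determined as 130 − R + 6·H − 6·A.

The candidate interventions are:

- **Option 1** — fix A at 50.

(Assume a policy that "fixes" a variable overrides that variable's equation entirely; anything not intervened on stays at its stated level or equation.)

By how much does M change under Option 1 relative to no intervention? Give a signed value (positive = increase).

-10710

Baseline:
  R = 128
  H = 82 − 4·128 = -430
  A = 287 + 128 + 5·(-430) = -1735
  M = 130 − 128 + 6·(-430) − 6·(-1735) = 7832
Option 1 (A := 50):
  R = 128
  H = 82 − 4·128 = -430
  A = 50
  M = 130 − 128 + 6·(-430) − 6·50 = -2878
Change in M: -2878 − 7832 = -10710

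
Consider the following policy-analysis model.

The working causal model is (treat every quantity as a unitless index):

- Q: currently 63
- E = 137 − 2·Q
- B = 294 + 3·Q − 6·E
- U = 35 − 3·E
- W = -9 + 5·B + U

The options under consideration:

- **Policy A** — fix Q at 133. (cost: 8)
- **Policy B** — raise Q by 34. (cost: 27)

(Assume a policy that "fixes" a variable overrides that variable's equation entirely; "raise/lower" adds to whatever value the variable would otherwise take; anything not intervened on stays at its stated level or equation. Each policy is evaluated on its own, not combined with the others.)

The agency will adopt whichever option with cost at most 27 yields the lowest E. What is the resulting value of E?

Policy A (Q := 133):
  Q = 133
  E = 137 − 2·133 = -129
Policy B (Q + 34):
  Q = 63 + 34 = 97
  E = 137 − 2·97 = -57
Comparing — Policy A: E=-129, Policy B: E=-57. Lowest is -129 (Policy A).

-129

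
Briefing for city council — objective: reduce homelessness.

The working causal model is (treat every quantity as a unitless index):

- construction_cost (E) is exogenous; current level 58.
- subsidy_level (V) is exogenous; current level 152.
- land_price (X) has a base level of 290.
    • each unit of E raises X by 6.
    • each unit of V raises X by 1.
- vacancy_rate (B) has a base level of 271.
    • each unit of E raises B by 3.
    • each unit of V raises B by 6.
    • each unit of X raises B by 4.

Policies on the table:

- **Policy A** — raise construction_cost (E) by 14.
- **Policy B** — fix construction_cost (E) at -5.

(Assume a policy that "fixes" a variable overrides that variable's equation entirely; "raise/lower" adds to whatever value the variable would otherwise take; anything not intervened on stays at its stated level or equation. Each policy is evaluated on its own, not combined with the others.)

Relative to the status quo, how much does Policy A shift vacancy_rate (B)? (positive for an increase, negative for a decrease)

Baseline:
  E = 58
  V = 152
  X = 290 + 6·58 + 152 = 790
  B = 271 + 3·58 + 6·152 + 4·790 = 4517
Policy A (E + 14):
  E = 58 + 14 = 72
  V = 152
  X = 290 + 6·72 + 152 = 874
  B = 271 + 3·72 + 6·152 + 4·874 = 4895
Change in B: 4895 − 4517 = 378

378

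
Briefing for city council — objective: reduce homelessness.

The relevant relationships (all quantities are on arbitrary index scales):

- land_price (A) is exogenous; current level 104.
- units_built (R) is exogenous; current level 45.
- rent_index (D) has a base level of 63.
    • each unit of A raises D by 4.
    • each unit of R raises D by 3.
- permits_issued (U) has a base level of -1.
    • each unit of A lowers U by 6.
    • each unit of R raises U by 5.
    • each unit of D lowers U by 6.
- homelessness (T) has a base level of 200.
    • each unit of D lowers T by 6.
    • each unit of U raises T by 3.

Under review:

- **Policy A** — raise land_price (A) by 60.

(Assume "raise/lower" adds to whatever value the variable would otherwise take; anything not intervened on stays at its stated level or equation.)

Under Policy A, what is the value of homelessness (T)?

Policy A (A + 60):
  A = 104 + 60 = 164
  R = 45
  D = 63 + 4·164 + 3·45 = 854
  U = -1 − 6·164 + 5·45 − 6·854 = -5884
  T = 200 − 6·854 + 3·(-5884) = -22576

-22576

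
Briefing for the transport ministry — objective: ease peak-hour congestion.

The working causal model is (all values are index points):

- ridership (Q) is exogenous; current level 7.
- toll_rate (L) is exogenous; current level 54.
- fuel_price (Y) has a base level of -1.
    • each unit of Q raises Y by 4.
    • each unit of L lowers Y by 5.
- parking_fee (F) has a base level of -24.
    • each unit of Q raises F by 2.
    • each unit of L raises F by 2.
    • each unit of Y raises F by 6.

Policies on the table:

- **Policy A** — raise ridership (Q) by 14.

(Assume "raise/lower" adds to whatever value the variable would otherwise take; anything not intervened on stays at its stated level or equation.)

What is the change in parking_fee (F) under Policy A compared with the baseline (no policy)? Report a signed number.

364

Baseline:
  Q = 7
  L = 54
  Y = -1 + 4·7 − 5·54 = -243
  F = -24 + 2·7 + 2·54 + 6·(-243) = -1360
Policy A (Q + 14):
  Q = 7 + 14 = 21
  L = 54
  Y = -1 + 4·21 − 5·54 = -187
  F = -24 + 2·21 + 2·54 + 6·(-187) = -996
Change in F: -996 − (-1360) = 364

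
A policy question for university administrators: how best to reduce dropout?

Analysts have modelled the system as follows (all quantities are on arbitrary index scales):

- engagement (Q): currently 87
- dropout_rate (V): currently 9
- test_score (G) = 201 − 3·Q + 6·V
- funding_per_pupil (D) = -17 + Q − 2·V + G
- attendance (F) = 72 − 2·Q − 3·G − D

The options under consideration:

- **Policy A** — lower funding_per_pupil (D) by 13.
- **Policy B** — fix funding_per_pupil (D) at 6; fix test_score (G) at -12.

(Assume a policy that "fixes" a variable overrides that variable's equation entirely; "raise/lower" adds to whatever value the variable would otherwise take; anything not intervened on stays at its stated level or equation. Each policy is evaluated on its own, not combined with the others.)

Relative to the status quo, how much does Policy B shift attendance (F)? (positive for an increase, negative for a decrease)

Baseline:
  Q = 87
  V = 9
  G = 201 − 3·87 + 6·9 = -6
  D = -17 + 87 − 2·9 + (-6) = 46
  F = 72 − 2·87 − 3·(-6) − 46 = -130
Policy B (D := 6, G := -12):
  Q = 87
  V = 9
  G = -12
  D = 6
  F = 72 − 2·87 − 3·(-12) − 6 = -72
Change in F: -72 − (-130) = 58

58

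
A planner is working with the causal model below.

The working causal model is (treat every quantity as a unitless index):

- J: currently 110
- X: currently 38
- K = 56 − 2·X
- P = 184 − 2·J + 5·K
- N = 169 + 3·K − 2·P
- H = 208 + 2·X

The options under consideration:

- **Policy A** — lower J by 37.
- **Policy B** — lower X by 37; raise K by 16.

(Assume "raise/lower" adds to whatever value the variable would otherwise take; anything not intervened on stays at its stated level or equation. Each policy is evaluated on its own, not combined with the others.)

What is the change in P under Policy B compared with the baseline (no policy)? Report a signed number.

450

Baseline:
  J = 110
  X = 38
  K = 56 − 2·38 = -20
  P = 184 − 2·110 + 5·(-20) = -136
Policy B (X − 37, K + 16):
  J = 110
  X = 38 − 37 = 1
  K = 56 − 2·1 (+16 from intervention) = 70
  P = 184 − 2·110 + 5·70 = 314
Change in P: 314 − (-136) = 450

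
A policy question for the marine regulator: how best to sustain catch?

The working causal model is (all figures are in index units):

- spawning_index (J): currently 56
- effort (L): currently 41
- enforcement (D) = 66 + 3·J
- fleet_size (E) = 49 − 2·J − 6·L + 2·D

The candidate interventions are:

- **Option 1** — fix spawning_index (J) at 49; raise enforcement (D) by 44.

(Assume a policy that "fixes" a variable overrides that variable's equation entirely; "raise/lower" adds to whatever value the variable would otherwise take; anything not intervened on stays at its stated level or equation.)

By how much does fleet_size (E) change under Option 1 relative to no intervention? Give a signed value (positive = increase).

60

Baseline:
  J = 56
  L = 41
  D = 66 + 3·56 = 234
  E = 49 − 2·56 − 6·41 + 2·234 = 159
Option 1 (J := 49, D + 44):
  J = 49
  L = 41
  D = 66 + 3·49 (+44 from intervention) = 257
  E = 49 − 2·49 − 6·41 + 2·257 = 219
Change in E: 219 − 159 = 60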